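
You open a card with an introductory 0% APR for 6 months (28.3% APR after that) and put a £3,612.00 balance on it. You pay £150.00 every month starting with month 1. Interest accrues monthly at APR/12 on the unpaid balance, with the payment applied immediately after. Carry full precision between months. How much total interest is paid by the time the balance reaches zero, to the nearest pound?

£865

Promo months 1–6 at r₀ = 0%/12 = 0; months 7+ at r₁ = 28.3%/12 = 0.0235833.
After month 6 (no interest yet): B = £3,612.00 − 6·£150.00 = £2,712.00.
Then at r₁ with £150.00/mo: n₂ = −ln(1 − r₁·B/P)/ln(1+r₁) ≈ 23.84 → 24 more payments.
Total paid = 29·£150.00 + £126.87 = £4,476.87; interest = £4,476.87 − £3,612.00 = £864.87.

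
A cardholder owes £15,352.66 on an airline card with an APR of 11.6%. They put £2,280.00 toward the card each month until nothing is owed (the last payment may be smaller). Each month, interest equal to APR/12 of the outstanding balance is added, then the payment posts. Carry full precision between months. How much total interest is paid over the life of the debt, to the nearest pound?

£599

Monthly rate r = 11.6%/12 = 0.966667% = 0.00966667.
Payoff takes n = ⌈−ln(1 − rB₀/P)/ln(1+r)⌉ = ⌈6.996⌉ = 7 payments; the last is £2,271.77.
Total paid = 6·£2,280.00 + £2,271.77 = £15,951.77.
Total interest = total paid − principal = £15,951.77 − £15,352.66 = £599.11.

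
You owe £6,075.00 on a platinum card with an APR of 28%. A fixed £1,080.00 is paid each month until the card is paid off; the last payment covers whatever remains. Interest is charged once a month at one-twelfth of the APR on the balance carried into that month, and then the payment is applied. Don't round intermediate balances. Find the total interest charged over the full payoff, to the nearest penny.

Monthly rate r = 28%/12 = 2.33333% = 0.0233333.
Payoff takes n = ⌈−ln(1 − rB₀/P)/ln(1+r)⌉ = ⌈6.100⌉ = 7 payments; the last is £109.21.
Total paid = 6·£1,080.00 + £109.21 = £6,589.21.
Total interest = total paid − principal = £6,589.21 − £6,075.00 = £514.21.

£514.21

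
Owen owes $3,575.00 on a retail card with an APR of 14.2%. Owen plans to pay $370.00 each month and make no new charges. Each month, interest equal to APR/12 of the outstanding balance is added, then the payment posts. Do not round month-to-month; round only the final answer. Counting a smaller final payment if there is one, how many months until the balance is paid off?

Monthly rate r = 14.2%/12 = 1.18333% = 0.0118333.
Recurrence: B ← B·(1+r) − $370.00.
Month 1: interest $42.30; balance after payment $3,247.30.
Month 2: interest $38.43; balance after payment $2,915.73.
Closed form: n = −ln(1 − rB₀/P)/ln(1+r) = −ln(0.88566)/ln(1.01183) ≈ 10.321, so the balance reaches zero during payment 11.

11 months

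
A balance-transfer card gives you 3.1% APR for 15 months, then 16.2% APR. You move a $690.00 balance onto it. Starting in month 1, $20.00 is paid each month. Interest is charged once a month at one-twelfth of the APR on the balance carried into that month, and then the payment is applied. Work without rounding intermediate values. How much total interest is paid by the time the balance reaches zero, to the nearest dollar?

$96

Promo months 1–15 at r₀ = 3.1%/12 = 0.00258333; months 16+ at r₁ = 16.2%/12 = 0.0135.
After month 15: iterate B ← B·(1+r₀) − $20.00 for 15 months → $411.74.
Then at r₁ with $20.00/mo: n₂ = −ln(1 − r₁·B/P)/ln(1+r₁) ≈ 24.28 → 25 more payments.
Total paid = 39·$20.00 + $5.68 = $785.68; interest = $785.68 − $690.00 = $95.68.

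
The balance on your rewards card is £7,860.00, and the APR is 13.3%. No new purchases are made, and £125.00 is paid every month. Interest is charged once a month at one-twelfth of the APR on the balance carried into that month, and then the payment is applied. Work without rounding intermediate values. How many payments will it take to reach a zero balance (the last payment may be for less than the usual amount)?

109 payments

Monthly rate r = 13.3%/12 = 1.10833% = 0.0110833.
Recurrence: B ← B·(1+r) − £125.00.
Month 1: interest £87.12; balance after payment £7,822.11.
Month 2: interest £86.70; balance after payment £7,783.81.
Closed form: n = −ln(1 − rB₀/P)/ln(1+r) = −ln(0.30308)/ln(1.01108) ≈ 108.303, so the balance reaches zero during payment 109.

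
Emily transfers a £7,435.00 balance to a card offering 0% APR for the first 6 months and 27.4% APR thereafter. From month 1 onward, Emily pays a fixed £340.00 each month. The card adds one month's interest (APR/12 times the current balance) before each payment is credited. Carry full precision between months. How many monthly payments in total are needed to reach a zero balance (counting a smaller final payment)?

26 months

Promo months 1–6 at r₀ = 0%/12 = 0; months 7+ at r₁ = 27.4%/12 = 0.0228333.
After month 6 (no interest yet): B = £7,435.00 − 6·£340.00 = £5,395.00.
Then at r₁ with £340.00/mo: n₂ = −ln(1 − r₁·B/P)/ln(1+r₁) ≈ 19.93 → 20 more payments.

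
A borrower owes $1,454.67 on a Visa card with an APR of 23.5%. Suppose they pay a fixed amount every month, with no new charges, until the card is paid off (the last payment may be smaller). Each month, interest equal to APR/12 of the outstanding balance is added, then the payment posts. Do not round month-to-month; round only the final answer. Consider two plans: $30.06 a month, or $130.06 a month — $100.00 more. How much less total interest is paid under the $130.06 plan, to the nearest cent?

$2,914.88

Monthly rate r = 23.5%/12 = 1.95833% = 0.0195833.
At $30.06/mo: n = ⌈−ln(1 − rB₀/P)/ln(1+r)⌉ = 153 payments (last $3.91); total interest = total paid − $1,454.67 = $3,118.36.
At $130.06/mo: 13 payments (last $97.43); total interest $203.48.
Interest saved = $3,118.36 − $203.48 = $2,914.88.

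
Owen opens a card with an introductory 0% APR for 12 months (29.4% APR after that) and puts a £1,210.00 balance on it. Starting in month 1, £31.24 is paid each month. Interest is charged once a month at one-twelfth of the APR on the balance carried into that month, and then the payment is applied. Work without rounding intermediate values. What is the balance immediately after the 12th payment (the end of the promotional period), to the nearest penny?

Promo months 1–12 at r₀ = 0%/12 = 0; months 13+ at r₁ = 29.4%/12 = 0.0245.
After month 12 (no interest yet): B = £1,210.00 − 12·£31.24 = £835.12.

£835.12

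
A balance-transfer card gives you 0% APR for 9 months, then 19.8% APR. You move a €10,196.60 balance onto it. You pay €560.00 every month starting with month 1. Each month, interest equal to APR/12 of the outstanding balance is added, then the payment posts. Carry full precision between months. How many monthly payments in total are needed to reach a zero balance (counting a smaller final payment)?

20 payments

Promo months 1–9 at r₀ = 0%/12 = 0; months 10+ at r₁ = 19.8%/12 = 0.0165.
After month 9 (no interest yet): B = €10,196.60 − 9·€560.00 = €5,156.60.
Then at r₁ with €560.00/mo: n₂ = −ln(1 − r₁·B/P)/ln(1+r₁) ≈ 10.07 → 11 more payments.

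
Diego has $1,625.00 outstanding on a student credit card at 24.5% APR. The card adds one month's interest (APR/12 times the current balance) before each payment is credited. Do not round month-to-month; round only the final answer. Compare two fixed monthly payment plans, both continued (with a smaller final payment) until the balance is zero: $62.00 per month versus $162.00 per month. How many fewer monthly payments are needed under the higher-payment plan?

Monthly rate r = 24.5%/12 = 2.04167% = 0.0204167.
At $62.00/mo: n = ⌈−ln(1 − rB₀/P)/ln(1+r)⌉ = 38 payments (last $55.75); total interest = total paid − $1,625.00 = $724.75.
At $162.00/mo: 12 payments (last $55.16); total interest $212.16.
Payments saved = 38 − 12 = 26.

26 fewer payments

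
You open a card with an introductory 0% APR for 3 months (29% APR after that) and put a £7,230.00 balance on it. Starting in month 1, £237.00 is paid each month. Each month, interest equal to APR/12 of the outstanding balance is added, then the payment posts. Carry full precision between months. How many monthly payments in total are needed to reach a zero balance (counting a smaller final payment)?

49 payments

Promo months 1–3 at r₀ = 0%/12 = 0; months 4+ at r₁ = 29%/12 = 0.0241667.
After month 3 (no interest yet): B = £7,230.00 − 3·£237.00 = £6,519.00.
Then at r₁ with £237.00/mo: n₂ = −ln(1 − r₁·B/P)/ln(1+r₁) ≈ 45.77 → 46 more payments.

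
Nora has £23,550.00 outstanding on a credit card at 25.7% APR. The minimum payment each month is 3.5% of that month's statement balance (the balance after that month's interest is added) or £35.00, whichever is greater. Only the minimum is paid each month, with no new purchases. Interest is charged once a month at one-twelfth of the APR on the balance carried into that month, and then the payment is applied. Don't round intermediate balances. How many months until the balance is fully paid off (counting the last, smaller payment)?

Monthly rate r = 25.7%/12 = 2.14167% = 0.0214167.
While 3.5% of the post-interest balance exceeds £35.00, each month B ← (B·(1+r))·(1 − 0.035), i.e. B shrinks by the factor (1+r)·0.965 = 0.98567.
This holds for months 1–221. Entering month 222 the balance is £969.12; 3.5% of the post-interest balance is now below £35.00, so the flat £35.00 minimum applies from here.
From month 222 a fixed £35.00 at rate r clears £969.12 in 43 more payments. Total: 221 + 43 = 264 months.

264 months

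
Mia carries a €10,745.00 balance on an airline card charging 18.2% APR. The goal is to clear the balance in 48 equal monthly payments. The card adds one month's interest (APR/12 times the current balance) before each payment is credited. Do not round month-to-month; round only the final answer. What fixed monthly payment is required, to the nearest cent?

€316.76

Monthly rate r = 18.2%/12 = 1.51667% = 0.0151667.
Level-payment amortization: P = B₀·r / (1 − (1+r)^(−n)) = 10745.00·0.0151667 / (1 − 1.01517^(−48)).
Denominator 1 − (1+r)^(−48) = 0.514479868.
P = 162.966 / 0.514479868 ≈ 316.76.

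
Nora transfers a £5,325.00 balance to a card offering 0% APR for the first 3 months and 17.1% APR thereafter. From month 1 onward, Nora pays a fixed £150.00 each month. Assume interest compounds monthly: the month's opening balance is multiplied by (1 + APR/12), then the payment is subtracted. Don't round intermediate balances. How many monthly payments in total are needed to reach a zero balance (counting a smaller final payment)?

47 payments

Promo months 1–3 at r₀ = 0%/12 = 0; months 4+ at r₁ = 17.1%/12 = 0.01425.
After month 3 (no interest yet): B = £5,325.00 − 3·£150.00 = £4,875.00.
Then at r₁ with £150.00/mo: n₂ = −ln(1 − r₁·B/P)/ln(1+r₁) ≈ 43.96 → 44 more payments.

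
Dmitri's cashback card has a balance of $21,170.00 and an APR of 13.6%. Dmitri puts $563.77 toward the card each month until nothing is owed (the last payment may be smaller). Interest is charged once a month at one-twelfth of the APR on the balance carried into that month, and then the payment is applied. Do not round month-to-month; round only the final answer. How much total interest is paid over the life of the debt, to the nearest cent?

$6,564.11

Monthly rate r = 13.6%/12 = 1.13333% = 0.0113333.
Payoff takes n = ⌈−ln(1 − rB₀/P)/ln(1+r)⌉ = ⌈49.193⌉ = 50 payments; the last is $109.38.
Total paid = 49·$563.77 + $109.38 = $27,734.11.
Total interest = total paid − principal = $27,734.11 − $21,170.00 = $6,564.11.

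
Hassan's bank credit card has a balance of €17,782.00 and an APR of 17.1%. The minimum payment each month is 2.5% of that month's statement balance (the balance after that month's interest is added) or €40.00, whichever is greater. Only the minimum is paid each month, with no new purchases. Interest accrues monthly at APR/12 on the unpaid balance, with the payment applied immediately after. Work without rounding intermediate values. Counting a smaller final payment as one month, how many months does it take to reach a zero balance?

276 months

Monthly rate r = 17.1%/12 = 1.425% = 0.01425.
While 2.5% of the post-interest balance exceeds €40.00, each month B ← (B·(1+r))·(1 − 0.025), i.e. B shrinks by the factor (1+r)·0.975 = 0.98889.
This holds for months 1–217. Entering month 218 the balance is €1,575.62; 2.5% of the post-interest balance is now below €40.00, so the flat €40.00 minimum applies from here.
From month 218 a fixed €40.00 at rate r clears €1,575.62 in 59 more payments. Total: 217 + 59 = 276 months.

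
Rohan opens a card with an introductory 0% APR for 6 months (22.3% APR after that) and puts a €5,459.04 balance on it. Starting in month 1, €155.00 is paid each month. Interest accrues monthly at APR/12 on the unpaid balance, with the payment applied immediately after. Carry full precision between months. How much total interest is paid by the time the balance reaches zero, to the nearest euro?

Promo months 1–6 at r₀ = 0%/12 = 0; months 7+ at r₁ = 22.3%/12 = 0.0185833.
After month 6 (no interest yet): B = €5,459.04 − 6·€155.00 = €4,529.04.
Then at r₁ with €155.00/mo: n₂ = −ln(1 − r₁·B/P)/ln(1+r₁) ≈ 42.53 → 43 more payments.
Total paid = 48·€155.00 + €82.27 = €7,522.27; interest = €7,522.27 − €5,459.04 = €2,063.23.

€2,063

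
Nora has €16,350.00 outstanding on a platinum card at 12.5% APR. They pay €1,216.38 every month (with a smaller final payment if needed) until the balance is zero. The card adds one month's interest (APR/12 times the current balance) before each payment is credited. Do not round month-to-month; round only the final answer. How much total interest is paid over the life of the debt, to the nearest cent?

€1,357.25

Monthly rate r = 12.5%/12 = 1.04167% = 0.0104167.
Payoff takes n = ⌈−ln(1 − rB₀/P)/ln(1+r)⌉ = ⌈14.556⌉ = 15 payments; the last is €677.93.
Total paid = 14·€1,216.38 + €677.93 = €17,707.25.
Total interest = total paid − principal = €17,707.25 − €16,350.00 = €1,357.25.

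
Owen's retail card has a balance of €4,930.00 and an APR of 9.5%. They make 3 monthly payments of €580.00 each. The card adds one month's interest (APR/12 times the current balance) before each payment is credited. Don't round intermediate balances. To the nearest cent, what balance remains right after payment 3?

Monthly rate r = 9.5%/12 = 0.791667% = 0.00791667.
Each month: B ← B·(1+r) − €580.00.
Month 1: interest €39.03; balance after payment €4,389.03.
Month 2: interest €34.75; balance after payment €3,843.78.
Month 3: interest €30.43; balance after payment €3,294.21.

€3,294.21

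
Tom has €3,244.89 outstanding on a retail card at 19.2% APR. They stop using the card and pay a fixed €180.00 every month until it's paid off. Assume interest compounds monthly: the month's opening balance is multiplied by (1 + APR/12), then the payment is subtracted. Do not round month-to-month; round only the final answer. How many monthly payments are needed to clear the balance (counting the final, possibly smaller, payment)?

22 months

Monthly rate r = 19.2%/12 = 1.6% = 0.016.
Recurrence: B ← B·(1+r) − €180.00.
Month 1: interest €51.92; balance after payment €3,116.81.
Month 2: interest €49.87; balance after payment €2,986.68.
Closed form: n = −ln(1 − rB₀/P)/ln(1+r) = −ln(0.71157)/ln(1.016) ≈ 21.438, so the balance reaches zero during payment 22.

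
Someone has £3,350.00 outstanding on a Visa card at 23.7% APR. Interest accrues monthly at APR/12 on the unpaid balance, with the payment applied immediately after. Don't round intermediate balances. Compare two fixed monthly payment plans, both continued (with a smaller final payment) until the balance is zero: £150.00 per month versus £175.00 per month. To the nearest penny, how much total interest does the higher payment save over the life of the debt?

£212.15

Monthly rate r = 23.7%/12 = 1.975% = 0.01975.
At £150.00/mo: n = ⌈−ln(1 − rB₀/P)/ln(1+r)⌉ = 30 payments (last £112.16); total interest = total paid − £3,350.00 = £1,112.16.
At £175.00/mo: 25 payments (last £50.01); total interest £900.01.
Interest saved = £1,112.16 − £900.01 = £212.15.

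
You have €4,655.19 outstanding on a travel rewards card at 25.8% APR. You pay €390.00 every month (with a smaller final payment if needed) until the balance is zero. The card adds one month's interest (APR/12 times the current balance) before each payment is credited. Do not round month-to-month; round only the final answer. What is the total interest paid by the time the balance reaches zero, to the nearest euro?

Monthly rate r = 25.8%/12 = 2.15% = 0.0215.
Payoff takes n = ⌈−ln(1 − rB₀/P)/ln(1+r)⌉ = ⌈13.941⌉ = 14 payments; the last is €367.39.
Total paid = 13·€390.00 + €367.39 = €5,437.39.
Total interest = total paid − principal = €5,437.39 − €4,655.19 = €782.20.

€782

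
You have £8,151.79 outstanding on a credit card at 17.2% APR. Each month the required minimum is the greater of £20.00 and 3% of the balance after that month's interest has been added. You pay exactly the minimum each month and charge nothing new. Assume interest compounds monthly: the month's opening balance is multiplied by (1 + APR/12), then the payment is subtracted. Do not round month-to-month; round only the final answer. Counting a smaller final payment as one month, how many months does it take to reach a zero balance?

200 months

Monthly rate r = 17.2%/12 = 1.43333% = 0.0143333.
While 3% of the post-interest balance exceeds £20.00, each month B ← (B·(1+r))·(1 − 0.03), i.e. B shrinks by the factor (1+r)·0.97 = 0.9839.
This holds for months 1–156. Entering month 157 the balance is £648.38; 3% of the post-interest balance is now below £20.00, so the flat £20.00 minimum applies from here.
From month 157 a fixed £20.00 at rate r clears £648.38 in 44 more payments. Total: 156 + 44 = 200 months.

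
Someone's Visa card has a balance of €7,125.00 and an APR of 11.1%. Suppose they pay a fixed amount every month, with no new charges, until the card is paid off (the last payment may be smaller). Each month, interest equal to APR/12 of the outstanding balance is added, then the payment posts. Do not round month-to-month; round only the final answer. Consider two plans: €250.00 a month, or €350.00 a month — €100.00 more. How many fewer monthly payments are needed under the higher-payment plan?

11 fewer payments

Monthly rate r = 11.1%/12 = 0.925% = 0.00925.
At €250.00/mo: n = ⌈−ln(1 − rB₀/P)/ln(1+r)⌉ = 34 payments (last €59.10); total interest = total paid − €7,125.00 = €1,184.10.
At €350.00/mo: 23 payments (last €230.88); total interest €805.88.
Payments saved = 34 − 23 = 11.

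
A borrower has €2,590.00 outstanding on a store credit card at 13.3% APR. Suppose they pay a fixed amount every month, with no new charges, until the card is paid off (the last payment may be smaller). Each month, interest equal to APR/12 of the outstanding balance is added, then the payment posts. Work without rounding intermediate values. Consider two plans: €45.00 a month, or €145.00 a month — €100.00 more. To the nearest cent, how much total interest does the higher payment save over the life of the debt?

Monthly rate r = 13.3%/12 = 1.10833% = 0.0110833.
At €45.00/mo: n = ⌈−ln(1 − rB₀/P)/ln(1+r)⌉ = 93 payments (last €7.37); total interest = total paid − €2,590.00 = €1,557.37.
At €145.00/mo: 21 payments (last €2.16); total interest €312.16.
Interest saved = €1,557.37 − €312.16 = €1,245.21.

€1,245.21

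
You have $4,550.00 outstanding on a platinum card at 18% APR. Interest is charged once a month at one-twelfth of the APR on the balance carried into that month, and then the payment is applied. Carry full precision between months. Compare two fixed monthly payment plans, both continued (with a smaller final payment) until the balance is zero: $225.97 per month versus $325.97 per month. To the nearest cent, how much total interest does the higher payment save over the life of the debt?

Monthly rate r = 18%/12 = 1.5% = 0.015.
At $225.97/mo: n = ⌈−ln(1 − rB₀/P)/ln(1+r)⌉ = 25 payments (last $34.43); total interest = total paid − $4,550.00 = $907.71.
At $325.97/mo: 16 payments (last $254.44); total interest $593.99.
Interest saved = $907.71 − $593.99 = $313.72.

$313.72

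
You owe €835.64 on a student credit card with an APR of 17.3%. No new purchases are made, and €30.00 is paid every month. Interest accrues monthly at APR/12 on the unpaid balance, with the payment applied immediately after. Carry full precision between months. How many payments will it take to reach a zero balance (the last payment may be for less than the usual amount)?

36 months

Monthly rate r = 17.3%/12 = 1.44167% = 0.0144167.
Recurrence: B ← B·(1+r) − €30.00.
Month 1: interest €12.05; balance after payment €817.69.
Month 2: interest €11.79; balance after payment €799.48.
Closed form: n = −ln(1 − rB₀/P)/ln(1+r) = −ln(0.59843)/ln(1.01442) ≈ 35.871, so the balance reaches zero during payment 36.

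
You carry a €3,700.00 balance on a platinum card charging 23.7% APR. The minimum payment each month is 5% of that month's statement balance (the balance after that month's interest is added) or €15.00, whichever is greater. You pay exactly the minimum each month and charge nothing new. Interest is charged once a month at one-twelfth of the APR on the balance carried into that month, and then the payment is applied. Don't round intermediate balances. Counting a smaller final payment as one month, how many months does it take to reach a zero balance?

105 months

Monthly rate r = 23.7%/12 = 1.975% = 0.01975.
While 5% of the post-interest balance exceeds €15.00, each month B ← (B·(1+r))·(1 − 0.05), i.e. B shrinks by the factor (1+r)·0.95 = 0.96876.
This holds for months 1–80. Entering month 81 the balance is €292.14; 5% of the post-interest balance is now below €15.00, so the flat €15.00 minimum applies from here.
From month 81 a fixed €15.00 at rate r clears €292.14 in 25 more payments. Total: 80 + 25 = 105 months.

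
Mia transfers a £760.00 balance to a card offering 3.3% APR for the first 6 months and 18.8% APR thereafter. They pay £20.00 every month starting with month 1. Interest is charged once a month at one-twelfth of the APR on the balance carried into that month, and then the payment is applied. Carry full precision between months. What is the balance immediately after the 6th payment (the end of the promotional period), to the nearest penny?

Promo months 1–6 at r₀ = 3.3%/12 = 0.00275; months 7+ at r₁ = 18.8%/12 = 0.0156667.
After month 6: iterate B ← B·(1+r₀) − £20.00 for 6 months → £651.80.

£651.80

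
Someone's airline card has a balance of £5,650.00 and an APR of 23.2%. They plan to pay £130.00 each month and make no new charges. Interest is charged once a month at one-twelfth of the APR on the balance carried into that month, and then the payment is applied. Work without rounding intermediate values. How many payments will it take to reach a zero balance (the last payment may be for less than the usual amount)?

Monthly rate r = 23.2%/12 = 1.93333% = 0.0193333.
Recurrence: B ← B·(1+r) − £130.00.
Month 1: interest £109.23; balance after payment £5,629.23.
Month 2: interest £108.83; balance after payment £5,608.07.
Closed form: n = −ln(1 − rB₀/P)/ln(1+r) = −ln(0.15974)/ln(1.01933) ≈ 95.786, so the balance reaches zero during payment 96.

96 payments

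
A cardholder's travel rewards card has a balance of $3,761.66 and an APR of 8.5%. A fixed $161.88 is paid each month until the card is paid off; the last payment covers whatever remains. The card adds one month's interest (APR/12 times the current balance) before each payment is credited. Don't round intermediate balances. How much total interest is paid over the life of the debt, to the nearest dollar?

Monthly rate r = 8.5%/12 = 0.708333% = 0.00708333.
Payoff takes n = ⌈−ln(1 − rB₀/P)/ln(1+r)⌉ = ⌈25.479⌉ = 26 payments; the last is $77.73.
Total paid = 25·$161.88 + $77.73 = $4,124.73.
Total interest = total paid − principal = $4,124.73 − $3,761.66 = $363.07.

$363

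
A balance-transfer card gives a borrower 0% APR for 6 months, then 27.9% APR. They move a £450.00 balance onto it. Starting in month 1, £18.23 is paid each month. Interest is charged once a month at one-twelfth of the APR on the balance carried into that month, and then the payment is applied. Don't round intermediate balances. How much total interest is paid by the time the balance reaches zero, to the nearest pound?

£111

Promo months 1–6 at r₀ = 0%/12 = 0; months 7+ at r₁ = 27.9%/12 = 0.02325.
After month 6 (no interest yet): B = £450.00 − 6·£18.23 = £340.62.
Then at r₁ with £18.23/mo: n₂ = −ln(1 − r₁·B/P)/ln(1+r₁) ≈ 24.80 → 25 more payments.
Total paid = 30·£18.23 + £14.54 = £561.44; interest = £561.44 − £450.00 = £111.44.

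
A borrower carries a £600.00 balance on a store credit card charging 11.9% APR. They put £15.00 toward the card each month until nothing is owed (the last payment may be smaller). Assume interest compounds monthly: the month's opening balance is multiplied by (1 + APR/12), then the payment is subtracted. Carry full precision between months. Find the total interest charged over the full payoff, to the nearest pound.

£168

Monthly rate r = 11.9%/12 = 0.991667% = 0.00991667.
Payoff takes n = ⌈−ln(1 − rB₀/P)/ln(1+r)⌉ = ⌈51.205⌉ = 52 payments; the last is £3.09.
Total paid = 51·£15.00 + £3.09 = £768.09.
Total interest = total paid − principal = £768.09 − £600.00 = £168.09.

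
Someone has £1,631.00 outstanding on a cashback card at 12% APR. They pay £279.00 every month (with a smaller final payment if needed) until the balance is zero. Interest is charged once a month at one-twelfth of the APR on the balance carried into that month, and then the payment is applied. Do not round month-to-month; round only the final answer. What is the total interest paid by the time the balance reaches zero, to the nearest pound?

£58

Monthly rate r = 12%/12 = 1% = 0.01.
Payoff takes n = ⌈−ln(1 − rB₀/P)/ln(1+r)⌉ = ⌈6.054⌉ = 7 payments; the last is £15.08.
Total paid = 6·£279.00 + £15.08 = £1,689.08.
Total interest = total paid − principal = £1,689.08 − £1,631.00 = £58.08.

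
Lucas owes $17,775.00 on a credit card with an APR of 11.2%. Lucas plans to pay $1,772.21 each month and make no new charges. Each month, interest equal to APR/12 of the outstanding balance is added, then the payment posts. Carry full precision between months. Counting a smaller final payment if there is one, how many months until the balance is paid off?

Monthly rate r = 11.2%/12 = 0.933333% = 0.00933333.
Recurrence: B ← B·(1+r) − $1,772.21.
Month 1: interest $165.90; balance after payment $16,168.69.
Month 2: interest $150.91; balance after payment $14,547.39.
Closed form: n = −ln(1 − rB₀/P)/ln(1+r) = −ln(0.90639)/ln(1.00933) ≈ 10.580, so the balance reaches zero during payment 11.

11 months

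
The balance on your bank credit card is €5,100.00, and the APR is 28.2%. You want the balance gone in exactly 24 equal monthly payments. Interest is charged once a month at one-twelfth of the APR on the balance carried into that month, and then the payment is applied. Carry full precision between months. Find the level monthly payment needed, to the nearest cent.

€280.45

Monthly rate r = 28.2%/12 = 2.35% = 0.0235.
Level-payment amortization: P = B₀·r / (1 − (1+r)^(−n)) = 5100.00·0.0235 / (1 − 1.0235^(−24)).
Denominator 1 − (1+r)^(−24) = 0.427346826.
P = 119.85 / 0.427346826 ≈ 280.45.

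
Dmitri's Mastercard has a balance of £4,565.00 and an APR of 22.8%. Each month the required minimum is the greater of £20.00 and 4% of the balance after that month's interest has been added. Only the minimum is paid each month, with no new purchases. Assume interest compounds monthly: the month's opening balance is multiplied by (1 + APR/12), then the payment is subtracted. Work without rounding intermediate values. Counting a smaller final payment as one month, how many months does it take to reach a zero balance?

135 months

Monthly rate r = 22.8%/12 = 1.9% = 0.019.
While 4% of the post-interest balance exceeds £20.00, each month B ← (B·(1+r))·(1 − 0.04), i.e. B shrinks by the factor (1+r)·0.96 = 0.97824.
This holds for months 1–102. Entering month 103 the balance is £484.03; 4% of the post-interest balance is now below £20.00, so the flat £20.00 minimum applies from here.
From month 103 a fixed £20.00 at rate r clears £484.03 in 33 more payments. Total: 102 + 33 = 135 months.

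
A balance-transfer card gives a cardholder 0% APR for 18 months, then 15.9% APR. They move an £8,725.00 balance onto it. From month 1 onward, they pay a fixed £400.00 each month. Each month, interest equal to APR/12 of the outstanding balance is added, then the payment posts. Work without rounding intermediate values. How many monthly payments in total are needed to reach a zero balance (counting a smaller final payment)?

Promo months 1–18 at r₀ = 0%/12 = 0; months 19+ at r₁ = 15.9%/12 = 0.01325.
After month 18 (no interest yet): B = £8,725.00 − 18·£400.00 = £1,525.00.
Then at r₁ with £400.00/mo: n₂ = −ln(1 − r₁·B/P)/ln(1+r₁) ≈ 3.94 → 4 more payments.

22 months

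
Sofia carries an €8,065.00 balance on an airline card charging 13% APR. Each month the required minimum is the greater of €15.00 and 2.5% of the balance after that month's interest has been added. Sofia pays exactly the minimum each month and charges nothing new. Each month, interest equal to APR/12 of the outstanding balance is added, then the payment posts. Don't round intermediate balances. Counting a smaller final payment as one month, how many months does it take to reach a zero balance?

232 months

Monthly rate r = 13%/12 = 1.08333% = 0.0108333.
While 2.5% of the post-interest balance exceeds €15.00, each month B ← (B·(1+r))·(1 − 0.025), i.e. B shrinks by the factor (1+r)·0.975 = 0.98556.
This holds for months 1–180. Entering month 181 the balance is €588.51; 2.5% of the post-interest balance is now below €15.00, so the flat €15.00 minimum applies from here.
From month 181 a fixed €15.00 at rate r clears €588.51 in 52 more payments. Total: 180 + 52 = 232 months.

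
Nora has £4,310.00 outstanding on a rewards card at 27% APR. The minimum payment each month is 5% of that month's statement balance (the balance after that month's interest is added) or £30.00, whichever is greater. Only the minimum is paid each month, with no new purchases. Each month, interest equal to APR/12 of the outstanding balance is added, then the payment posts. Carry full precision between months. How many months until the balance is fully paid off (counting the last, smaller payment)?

95 months

Monthly rate r = 27%/12 = 2.25% = 0.0225.
While 5% of the post-interest balance exceeds £30.00, each month B ← (B·(1+r))·(1 − 0.05), i.e. B shrinks by the factor (1+r)·0.95 = 0.97137.
This holds for months 1–69. Entering month 70 the balance is £581.00; 5% of the post-interest balance is now below £30.00, so the flat £30.00 minimum applies from here.
From month 70 a fixed £30.00 at rate r clears £581.00 in 26 more payments. Total: 69 + 26 = 95 months.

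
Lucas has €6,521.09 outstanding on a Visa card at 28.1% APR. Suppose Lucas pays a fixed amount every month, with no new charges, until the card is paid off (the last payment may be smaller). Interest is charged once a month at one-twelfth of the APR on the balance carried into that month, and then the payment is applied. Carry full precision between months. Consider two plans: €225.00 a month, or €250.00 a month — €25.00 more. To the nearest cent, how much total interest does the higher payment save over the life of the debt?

€843.05

Monthly rate r = 28.1%/12 = 2.34167% = 0.0234167.
At €225.00/mo: n = ⌈−ln(1 − rB₀/P)/ln(1+r)⌉ = 50 payments (last €10.99); total interest = total paid − €6,521.09 = €4,514.90.
At €250.00/mo: 41 payments (last €192.94); total interest €3,671.85.
Interest saved = €4,514.90 − €3,671.85 = €843.05.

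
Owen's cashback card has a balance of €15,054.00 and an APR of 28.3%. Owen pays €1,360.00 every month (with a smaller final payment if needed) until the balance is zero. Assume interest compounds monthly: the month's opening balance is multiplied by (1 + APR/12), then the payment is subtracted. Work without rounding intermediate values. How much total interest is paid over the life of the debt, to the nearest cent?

Monthly rate r = 28.3%/12 = 2.35833% = 0.0235833.
Payoff takes n = ⌈−ln(1 − rB₀/P)/ln(1+r)⌉ = ⌈12.978⌉ = 13 payments; the last is €1,330.96.
Total paid = 12·€1,360.00 + €1,330.96 = €17,650.96.
Total interest = total paid − principal = €17,650.96 − €15,054.00 = €2,596.96.

€2,596.96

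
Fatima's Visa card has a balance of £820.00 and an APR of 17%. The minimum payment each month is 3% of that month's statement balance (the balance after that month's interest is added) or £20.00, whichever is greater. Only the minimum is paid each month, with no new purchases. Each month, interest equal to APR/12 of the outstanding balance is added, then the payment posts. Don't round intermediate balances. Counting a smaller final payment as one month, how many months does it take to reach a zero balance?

Monthly rate r = 17%/12 = 1.41667% = 0.0141667.
While 3% of the post-interest balance exceeds £20.00, each month B ← (B·(1+r))·(1 − 0.03), i.e. B shrinks by the factor (1+r)·0.97 = 0.98374.
This holds for months 1–14. Entering month 15 the balance is £651.85; 3% of the post-interest balance is now below £20.00, so the flat £20.00 minimum applies from here.
From month 15 a fixed £20.00 at rate r clears £651.85 in 45 more payments. Total: 14 + 45 = 59 months.

59 months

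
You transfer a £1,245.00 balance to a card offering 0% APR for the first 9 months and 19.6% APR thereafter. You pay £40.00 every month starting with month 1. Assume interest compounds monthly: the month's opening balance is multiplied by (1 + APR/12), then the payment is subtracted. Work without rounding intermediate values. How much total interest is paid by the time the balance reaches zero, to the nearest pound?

Promo months 1–9 at r₀ = 0%/12 = 0; months 10+ at r₁ = 19.6%/12 = 0.0163333.
After month 9 (no interest yet): B = £1,245.00 − 9·£40.00 = £885.00.
Then at r₁ with £40.00/mo: n₂ = −ln(1 − r₁·B/P)/ln(1+r₁) ≈ 27.68 → 28 more payments.
Total paid = 36·£40.00 + £27.23 = £1,467.23; interest = £1,467.23 − £1,245.00 = £222.23.

£222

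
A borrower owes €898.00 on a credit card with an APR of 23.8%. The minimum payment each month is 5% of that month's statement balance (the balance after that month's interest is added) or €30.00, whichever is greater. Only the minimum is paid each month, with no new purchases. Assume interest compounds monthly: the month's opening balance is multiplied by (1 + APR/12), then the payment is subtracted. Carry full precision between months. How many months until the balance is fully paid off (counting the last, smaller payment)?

39 months

Monthly rate r = 23.8%/12 = 1.98333% = 0.0198333.
While 5% of the post-interest balance exceeds €30.00, each month B ← (B·(1+r))·(1 − 0.05), i.e. B shrinks by the factor (1+r)·0.95 = 0.96884.
This holds for months 1–14. Entering month 15 the balance is €576.52; 5% of the post-interest balance is now below €30.00, so the flat €30.00 minimum applies from here.
From month 15 a fixed €30.00 at rate r clears €576.52 in 25 more payments. Total: 14 + 25 = 39 months.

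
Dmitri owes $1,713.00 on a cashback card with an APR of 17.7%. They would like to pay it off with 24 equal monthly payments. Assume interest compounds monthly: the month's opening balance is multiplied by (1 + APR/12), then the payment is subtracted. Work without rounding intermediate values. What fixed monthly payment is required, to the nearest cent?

Monthly rate r = 17.7%/12 = 1.475% = 0.01475.
Level-payment amortization: P = B₀·r / (1 − (1+r)^(−n)) = 1713.00·0.01475 / (1 − 1.01475^(−24)).
Denominator 1 − (1+r)^(−24) = 0.296308087.
P = 25.2667 / 0.296308087 ≈ 85.27.

$85.27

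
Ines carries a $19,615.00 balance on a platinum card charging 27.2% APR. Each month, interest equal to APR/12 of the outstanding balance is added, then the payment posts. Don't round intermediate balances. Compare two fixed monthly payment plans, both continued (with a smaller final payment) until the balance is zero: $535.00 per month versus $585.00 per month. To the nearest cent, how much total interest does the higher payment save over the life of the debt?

$5,192.75

Monthly rate r = 27.2%/12 = 2.26667% = 0.0226667.
At $535.00/mo: n = ⌈−ln(1 − rB₀/P)/ln(1+r)⌉ = 80 payments (last $178.49); total interest = total paid − $19,615.00 = $22,828.49.
At $585.00/mo: 64 payments (last $395.74); total interest $17,635.74.
Interest saved = $22,828.49 − $17,635.74 = $5,192.75.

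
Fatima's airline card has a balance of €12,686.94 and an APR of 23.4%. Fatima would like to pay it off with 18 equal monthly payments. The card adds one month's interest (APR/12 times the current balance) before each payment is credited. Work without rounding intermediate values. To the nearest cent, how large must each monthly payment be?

€842.53

Monthly rate r = 23.4%/12 = 1.95% = 0.0195.
Level-payment amortization: P = B₀·r / (1 − (1+r)^(−n)) = 12686.94·0.0195 / (1 − 1.0195^(−18)).
Denominator 1 − (1+r)^(−18) = 0.293633884.
P = 247.395 / 0.293633884 ≈ 842.53.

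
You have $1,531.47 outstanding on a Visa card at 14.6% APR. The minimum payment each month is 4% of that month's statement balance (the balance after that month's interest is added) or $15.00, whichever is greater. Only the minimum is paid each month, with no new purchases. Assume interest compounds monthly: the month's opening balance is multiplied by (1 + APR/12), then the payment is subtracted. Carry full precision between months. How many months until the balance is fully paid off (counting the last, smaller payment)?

Monthly rate r = 14.6%/12 = 1.21667% = 0.0121667.
While 4% of the post-interest balance exceeds $15.00, each month B ← (B·(1+r))·(1 − 0.04), i.e. B shrinks by the factor (1+r)·0.96 = 0.97168.
This holds for months 1–50. Entering month 51 the balance is $364.14; 4% of the post-interest balance is now below $15.00, so the flat $15.00 minimum applies from here.
From month 51 a fixed $15.00 at rate r clears $364.14 in 29 more payments. Total: 50 + 29 = 79 months.

79 months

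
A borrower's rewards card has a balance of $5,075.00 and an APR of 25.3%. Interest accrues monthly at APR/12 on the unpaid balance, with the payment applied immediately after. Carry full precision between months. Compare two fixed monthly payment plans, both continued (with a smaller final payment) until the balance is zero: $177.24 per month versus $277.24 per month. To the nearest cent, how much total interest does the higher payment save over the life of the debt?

Monthly rate r = 25.3%/12 = 2.10833% = 0.0210833.
At $177.24/mo: n = ⌈−ln(1 − rB₀/P)/ln(1+r)⌉ = 45 payments (last $64.43); total interest = total paid − $5,075.00 = $2,787.99.
At $277.24/mo: 24 payments (last $104.14); total interest $1,405.66.
Interest saved = $2,787.99 − $1,405.66 = $1,382.33.

$1,382.33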